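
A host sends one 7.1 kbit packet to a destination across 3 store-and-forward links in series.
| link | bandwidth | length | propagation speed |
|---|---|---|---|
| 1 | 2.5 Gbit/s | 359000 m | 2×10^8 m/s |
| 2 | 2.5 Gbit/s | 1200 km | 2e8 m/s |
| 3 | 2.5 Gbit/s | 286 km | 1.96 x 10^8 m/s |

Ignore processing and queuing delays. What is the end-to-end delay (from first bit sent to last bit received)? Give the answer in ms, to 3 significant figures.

9.26 ms

L = 7100 bits.
Transmission delay per hop = L/R = 7100/2500000000 = 0.00284 ms; 3 hops → 0.00852 ms.
Propagation delays (d/s per hop): 1.795, 6, 1.45918 ms; sum = 9.25418 ms.
End-to-end = 9.26 ms.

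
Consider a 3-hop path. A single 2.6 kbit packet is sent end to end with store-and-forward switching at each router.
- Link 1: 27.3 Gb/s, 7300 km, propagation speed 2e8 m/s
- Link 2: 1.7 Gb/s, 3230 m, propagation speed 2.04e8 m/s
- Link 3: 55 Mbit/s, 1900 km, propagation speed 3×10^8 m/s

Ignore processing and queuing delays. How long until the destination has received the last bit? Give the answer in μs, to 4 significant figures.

L = 2600 bits.
Transmission delays (L/R per hop): 0.0952381, 1.52941, 47.2727 μs; sum = 48.8974 μs.
Propagation delays (d/s per hop): 36500, 15.8333, 6333.33 μs; sum = 42849.2 μs.
End-to-end = 42900 μs.

42900 μs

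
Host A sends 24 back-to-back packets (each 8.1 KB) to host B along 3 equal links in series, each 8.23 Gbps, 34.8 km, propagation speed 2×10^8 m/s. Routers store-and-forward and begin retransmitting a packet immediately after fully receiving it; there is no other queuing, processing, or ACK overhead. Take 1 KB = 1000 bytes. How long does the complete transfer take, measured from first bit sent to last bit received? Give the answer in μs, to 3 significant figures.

Per-hop transmission t_tx = L/R = 64800/8230000000 = 7.87363 μs.
Per-hop propagation t_prop = 34800/200000000 = 174 μs.
Pipeline fill: first packet needs 3·t_tx to clear all hops; remaining 23 packets each add one t_tx.
Total = (3+24-1)·t_tx + 3·t_prop = 26·7.87363 + 3·174 = 727 μs.

727 μs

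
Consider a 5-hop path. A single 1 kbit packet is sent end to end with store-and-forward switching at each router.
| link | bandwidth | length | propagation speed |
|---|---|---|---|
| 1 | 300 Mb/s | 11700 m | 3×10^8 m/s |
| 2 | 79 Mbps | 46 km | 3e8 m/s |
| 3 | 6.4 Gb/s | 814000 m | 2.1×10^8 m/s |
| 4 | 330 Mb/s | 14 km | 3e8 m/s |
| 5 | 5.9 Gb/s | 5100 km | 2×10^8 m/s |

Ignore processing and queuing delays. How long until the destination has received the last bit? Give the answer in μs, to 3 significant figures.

29600 μs

L = 1000 bits.
Transmission delays (L/R per hop): 3.33333, 12.6582, 0.15625, 3.0303, 0.169492 μs; sum = 19.3476 μs.
Propagation delays (d/s per hop): 39, 153.333, 3876.19, 46.6667, 25500 μs; sum = 29615.2 μs.
End-to-end = 29600 μs.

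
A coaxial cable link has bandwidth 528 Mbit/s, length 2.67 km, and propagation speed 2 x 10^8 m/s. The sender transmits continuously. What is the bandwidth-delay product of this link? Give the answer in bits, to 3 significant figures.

Propagation delay = 2670 / 200000000 = 1.335e-05 s.
BDP = R × t_prop = 528000000 × 1.335e-05 = 7048.8 bits.

7050 bits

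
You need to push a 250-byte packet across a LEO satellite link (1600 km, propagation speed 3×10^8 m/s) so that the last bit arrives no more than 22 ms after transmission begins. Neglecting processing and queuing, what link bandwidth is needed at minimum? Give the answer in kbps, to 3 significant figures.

L = 2000 bits.
Propagation delay = 1600000 / 300000000 = 5.33333 ms.
Transmission budget = 22 − 5.33333 = 16.6667 ms.
R ≥ L / t_tx = 2000 bits / 0.0166667 s = 120 kbps.

120 kbps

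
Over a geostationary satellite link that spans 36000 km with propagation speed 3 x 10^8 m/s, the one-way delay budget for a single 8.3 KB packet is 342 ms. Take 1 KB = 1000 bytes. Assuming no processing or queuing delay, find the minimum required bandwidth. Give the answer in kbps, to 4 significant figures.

299.1 kbps

L = 66400 bits.
Propagation delay = 36000000 / 300000000 = 120 ms.
Transmission budget = 342 − 120 = 222 ms.
R ≥ L / t_tx = 66400 bits / 0.222 s = 299.1 kbps.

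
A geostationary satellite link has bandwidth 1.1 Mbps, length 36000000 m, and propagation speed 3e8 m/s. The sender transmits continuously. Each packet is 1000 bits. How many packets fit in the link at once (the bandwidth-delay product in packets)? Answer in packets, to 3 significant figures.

Propagation delay = 36000000 / 300000000 = 0.12 s.
BDP = R × t_prop = 1100000 × 0.12 = 132000 bits.
In packets of 1000 bits: 132 packets.

132 packets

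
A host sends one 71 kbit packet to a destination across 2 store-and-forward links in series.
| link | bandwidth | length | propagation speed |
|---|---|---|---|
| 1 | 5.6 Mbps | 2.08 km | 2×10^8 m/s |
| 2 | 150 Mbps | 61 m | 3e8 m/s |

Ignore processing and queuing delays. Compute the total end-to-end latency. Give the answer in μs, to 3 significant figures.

L = 71000 bits.
Transmission delays (L/R per hop): 12678.6, 473.333 μs; sum = 13151.9 μs.
Propagation delays (d/s per hop): 10.4, 0.203333 μs; sum = 10.6033 μs.
End-to-end = 13200 μs.

13200 μs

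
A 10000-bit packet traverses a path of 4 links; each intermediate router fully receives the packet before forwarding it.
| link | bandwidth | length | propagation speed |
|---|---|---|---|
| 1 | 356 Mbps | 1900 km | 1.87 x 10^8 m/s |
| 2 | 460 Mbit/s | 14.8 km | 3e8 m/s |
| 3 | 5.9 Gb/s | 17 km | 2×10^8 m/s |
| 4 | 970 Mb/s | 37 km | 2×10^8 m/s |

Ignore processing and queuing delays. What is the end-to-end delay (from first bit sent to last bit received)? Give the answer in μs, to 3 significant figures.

Transmission delays (L/R per hop): 28.0899, 21.7391, 1.69492, 10.3093 μs; sum = 61.8332 μs.
Propagation delays (d/s per hop): 10160.4, 49.3333, 85, 185 μs; sum = 10479.8 μs.
End-to-end = 10500 μs.

10500 μs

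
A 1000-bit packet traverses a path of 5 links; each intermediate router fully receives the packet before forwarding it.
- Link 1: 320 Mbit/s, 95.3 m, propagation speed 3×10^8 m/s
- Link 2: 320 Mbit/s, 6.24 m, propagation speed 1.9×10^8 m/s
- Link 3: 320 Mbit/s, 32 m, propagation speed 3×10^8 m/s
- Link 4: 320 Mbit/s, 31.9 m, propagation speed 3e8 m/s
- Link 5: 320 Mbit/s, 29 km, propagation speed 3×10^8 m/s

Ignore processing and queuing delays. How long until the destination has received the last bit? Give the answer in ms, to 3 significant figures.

0.113 ms

Transmission delay per hop = L/R = 1000/320000000 = 0.003125 ms; 5 hops → 0.015625 ms.
Propagation delays (d/s per hop): 0.000317667, 3.28421e-05, 0.000106667, 0.000106333, 0.0966667 ms; sum = 0.0972302 ms.
End-to-end = 0.113 ms.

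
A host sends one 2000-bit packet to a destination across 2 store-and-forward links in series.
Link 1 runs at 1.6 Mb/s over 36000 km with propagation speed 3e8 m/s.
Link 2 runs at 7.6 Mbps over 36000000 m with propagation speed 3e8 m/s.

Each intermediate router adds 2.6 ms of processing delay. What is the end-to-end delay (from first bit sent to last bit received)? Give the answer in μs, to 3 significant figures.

244000 μs

Transmission delays (L/R per hop): 1250, 263.158 μs; sum = 1513.16 μs.
Propagation delays (d/s per hop): 120000, 120000 μs; sum = 240000 μs.
Processing at 1 router(s): 1 × 2.6 ms = 2600 μs.
End-to-end = 244000 μs.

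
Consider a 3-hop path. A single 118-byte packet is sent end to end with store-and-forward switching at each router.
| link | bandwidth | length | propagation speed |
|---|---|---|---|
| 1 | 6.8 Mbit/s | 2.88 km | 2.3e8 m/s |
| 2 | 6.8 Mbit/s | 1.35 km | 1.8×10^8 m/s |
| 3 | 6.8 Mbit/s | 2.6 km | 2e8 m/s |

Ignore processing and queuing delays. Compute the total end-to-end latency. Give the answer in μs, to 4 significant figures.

L = 118 × 8 = 944 bits.
Transmission delay per hop = L/R = 944/6800000 = 138.824 μs; 3 hops → 416.471 μs.
Propagation delays (d/s per hop): 12.5217, 7.5, 13 μs; sum = 33.0217 μs.
End-to-end = 449.5 μs.

449.5 μs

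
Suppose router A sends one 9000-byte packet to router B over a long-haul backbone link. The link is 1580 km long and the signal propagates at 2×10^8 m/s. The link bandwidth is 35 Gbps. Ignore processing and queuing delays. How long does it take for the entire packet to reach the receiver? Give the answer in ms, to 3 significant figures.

7.90 ms

L = 9000 × 8 = 72000 bits.
Transmission delay = L/R = 72000 / 35000000000 = 0.00205714 ms.
Propagation delay = d/s = 1580000 m / 200000000 m/s = 7.9 ms.
Total = 7.90 ms.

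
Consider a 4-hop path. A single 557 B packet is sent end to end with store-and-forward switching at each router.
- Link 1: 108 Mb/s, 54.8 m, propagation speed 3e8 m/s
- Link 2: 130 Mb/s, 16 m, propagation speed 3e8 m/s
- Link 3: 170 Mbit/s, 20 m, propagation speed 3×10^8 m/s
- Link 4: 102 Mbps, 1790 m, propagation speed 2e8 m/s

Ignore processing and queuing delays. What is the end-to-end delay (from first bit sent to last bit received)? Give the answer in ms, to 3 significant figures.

L = 557 × 8 = 4456 bits.
Transmission delays (L/R per hop): 0.0412593, 0.0342769, 0.0262118, 0.0436863 ms; sum = 0.145434 ms.
Propagation delays (d/s per hop): 0.000182667, 5.33333e-05, 6.66667e-05, 0.00895 ms; sum = 0.00925267 ms.
End-to-end = 0.155 ms.

0.155 ms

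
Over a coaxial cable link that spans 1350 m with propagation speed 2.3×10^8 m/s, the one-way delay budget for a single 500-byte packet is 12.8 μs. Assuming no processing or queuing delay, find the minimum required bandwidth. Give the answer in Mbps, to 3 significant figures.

577 Mbps

L = 4000 bits.
Propagation delay = 1350 / 2.3e+08 = 5.86957 μs.
Transmission budget = 12.8 − 5.86957 = 6.93043 μs.
R ≥ L / t_tx = 4000 bits / 6.93043e-06 s = 577 Mbps.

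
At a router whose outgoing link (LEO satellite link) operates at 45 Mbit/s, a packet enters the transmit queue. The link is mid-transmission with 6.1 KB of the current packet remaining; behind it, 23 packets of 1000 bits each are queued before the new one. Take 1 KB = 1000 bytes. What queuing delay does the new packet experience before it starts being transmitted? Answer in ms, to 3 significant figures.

1.60 ms

Each queued packet: L/R = 1000/45000000 = 0.0222222 ms.
23 queued → 0.511111 ms.
Plus remaining 48800 bits of current packet: 1.08444 ms.
Queuing delay = 1.60 ms.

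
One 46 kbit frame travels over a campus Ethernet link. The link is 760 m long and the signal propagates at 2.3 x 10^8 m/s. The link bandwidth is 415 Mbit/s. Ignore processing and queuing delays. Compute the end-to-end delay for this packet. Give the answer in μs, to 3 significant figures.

L = 46000 bits.
Transmission delay = L/R = 46000 / 415000000 = 110.843 μs.
Propagation delay = d/s = 760 m / 2.3e+08 m/s = 3.30435 μs.
Total = 114 μs.

114 μs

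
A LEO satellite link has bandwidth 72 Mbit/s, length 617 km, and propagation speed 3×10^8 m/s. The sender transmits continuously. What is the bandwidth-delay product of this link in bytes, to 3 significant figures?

18500 bytes

Propagation delay = 617000 / 300000000 = 0.00205667 s.
BDP = R × t_prop = 72000000 × 0.00205667 = 148080 bits.
In bytes: 148080/8 = 18500 bytes.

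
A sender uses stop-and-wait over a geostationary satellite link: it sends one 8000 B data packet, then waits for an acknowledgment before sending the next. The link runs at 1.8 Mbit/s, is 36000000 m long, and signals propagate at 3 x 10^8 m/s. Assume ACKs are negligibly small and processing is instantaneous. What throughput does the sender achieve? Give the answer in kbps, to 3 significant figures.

t_tx = L/R = 64000/1800000 = 0.0355556 s.
t_prop = 36000000/300000000 = 0.12 s; RTT = 0.24 s.
Cycle = t_tx + RTT = 0.275556 s.
Throughput = L / cycle = 64000 / 0.275556 = 232 kbps.

232 kbps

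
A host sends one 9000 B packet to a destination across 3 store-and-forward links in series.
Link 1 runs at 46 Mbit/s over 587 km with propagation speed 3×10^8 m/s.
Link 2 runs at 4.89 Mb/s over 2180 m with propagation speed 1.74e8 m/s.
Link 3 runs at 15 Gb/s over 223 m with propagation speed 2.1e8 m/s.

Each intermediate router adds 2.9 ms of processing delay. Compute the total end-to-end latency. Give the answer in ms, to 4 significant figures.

24.06 ms

L = 9000 × 8 = 72000 bits.
Transmission delays (L/R per hop): 1.56522, 14.7239, 0.0048 ms; sum = 16.2939 ms.
Propagation delays (d/s per hop): 1.95667, 0.0125287, 0.0010619 ms; sum = 1.97026 ms.
Processing at 2 router(s): 2 × 2.9 ms = 5.8 ms.
End-to-end = 24.06 ms.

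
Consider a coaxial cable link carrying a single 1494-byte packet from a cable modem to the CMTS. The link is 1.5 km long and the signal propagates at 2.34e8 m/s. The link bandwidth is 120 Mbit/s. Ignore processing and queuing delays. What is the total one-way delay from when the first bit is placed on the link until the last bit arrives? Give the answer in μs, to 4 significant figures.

106.0 μs

L = 1494 × 8 = 11952 bits.
Transmission delay = L/R = 11952 / 120000000 = 99.6 μs.
Propagation delay = d/s = 1500 m / 234000000 m/s = 6.41026 μs.
Total = 106.0 μs.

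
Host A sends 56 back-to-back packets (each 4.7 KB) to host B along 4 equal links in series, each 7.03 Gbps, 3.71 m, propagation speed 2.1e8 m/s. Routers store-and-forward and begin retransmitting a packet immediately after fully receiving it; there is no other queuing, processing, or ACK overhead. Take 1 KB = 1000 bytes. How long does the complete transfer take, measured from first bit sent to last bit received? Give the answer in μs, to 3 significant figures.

316 μs

Per-hop transmission t_tx = L/R = 37600/7030000000 = 5.34851 μs.
Per-hop propagation t_prop = 3.71/210000000 = 0.0176667 μs.
Pipeline fill: first packet needs 4·t_tx to clear all hops; remaining 55 packets each add one t_tx.
Total = (4+56-1)·t_tx + 4·t_prop = 59·5.34851 + 4·0.0176667 = 316 μs.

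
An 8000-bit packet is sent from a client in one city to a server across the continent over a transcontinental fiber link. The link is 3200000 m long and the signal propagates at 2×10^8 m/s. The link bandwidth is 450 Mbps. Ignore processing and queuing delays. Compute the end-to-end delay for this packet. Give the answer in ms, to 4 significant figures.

16.02 ms

Transmission delay = L/R = 8000 / 450000000 = 0.0177778 ms.
Propagation delay = d/s = 3200000 m / 200000000 m/s = 16 ms.
Total = 16.02 ms.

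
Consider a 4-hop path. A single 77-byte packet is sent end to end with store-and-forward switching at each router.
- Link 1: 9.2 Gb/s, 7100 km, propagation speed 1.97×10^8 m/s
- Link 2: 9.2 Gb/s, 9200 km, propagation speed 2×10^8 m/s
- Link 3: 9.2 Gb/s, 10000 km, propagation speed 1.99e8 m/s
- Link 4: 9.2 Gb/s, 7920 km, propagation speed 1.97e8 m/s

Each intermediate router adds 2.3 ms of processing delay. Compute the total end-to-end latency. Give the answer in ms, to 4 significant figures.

L = 77 × 8 = 616 bits.
Transmission delay per hop = L/R = 616/9200000000 = 6.69565e-05 ms; 4 hops → 0.000267826 ms.
Propagation delays (d/s per hop): 36.0406, 46, 50.2513, 40.203 ms; sum = 172.495 ms.
Processing at 3 router(s): 3 × 2.3 ms = 6.9 ms.
End-to-end = 179.4 ms.

179.4 ms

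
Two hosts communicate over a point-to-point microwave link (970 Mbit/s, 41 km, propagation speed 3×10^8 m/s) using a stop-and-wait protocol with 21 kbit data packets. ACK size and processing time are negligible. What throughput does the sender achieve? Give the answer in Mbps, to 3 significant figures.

71.2 Mbps

t_tx = L/R = 21000/970000000 = 2.16495e-05 s.
t_prop = 41000/300000000 = 0.000136667 s; RTT = 0.000273333 s.
Cycle = t_tx + RTT = 0.000294983 s.
Throughput = L / cycle = 21000 / 0.000294983 = 71.2 Mbps.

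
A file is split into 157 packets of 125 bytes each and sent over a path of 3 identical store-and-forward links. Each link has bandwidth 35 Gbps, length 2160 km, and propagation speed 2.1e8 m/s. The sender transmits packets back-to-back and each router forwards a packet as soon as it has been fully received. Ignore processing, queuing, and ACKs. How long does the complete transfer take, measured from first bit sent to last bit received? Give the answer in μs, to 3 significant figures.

Per-hop transmission t_tx = L/R = 1000/35000000000 = 0.0285714 μs.
Per-hop propagation t_prop = 2160000/210000000 = 10285.7 μs.
Pipeline fill: first packet needs 3·t_tx to clear all hops; remaining 156 packets each add one t_tx.
Total = (3+157-1)·t_tx + 3·t_prop = 159·0.0285714 + 3·10285.7 = 30900 μs.

30900 μs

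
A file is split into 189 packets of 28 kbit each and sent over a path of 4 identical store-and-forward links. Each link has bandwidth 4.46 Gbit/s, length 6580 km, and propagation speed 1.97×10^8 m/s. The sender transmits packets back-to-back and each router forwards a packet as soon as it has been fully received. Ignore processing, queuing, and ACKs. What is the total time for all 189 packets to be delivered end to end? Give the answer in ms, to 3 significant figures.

Per-hop transmission t_tx = L/R = 28000/4460000000 = 0.00627803 ms.
Per-hop propagation t_prop = 6580000/197000000 = 33.401 ms.
Pipeline fill: first packet needs 4·t_tx to clear all hops; remaining 188 packets each add one t_tx.
Total = (4+189-1)·t_tx + 4·t_prop = 192·0.00627803 + 4·33.401 = 135 ms.

135 ms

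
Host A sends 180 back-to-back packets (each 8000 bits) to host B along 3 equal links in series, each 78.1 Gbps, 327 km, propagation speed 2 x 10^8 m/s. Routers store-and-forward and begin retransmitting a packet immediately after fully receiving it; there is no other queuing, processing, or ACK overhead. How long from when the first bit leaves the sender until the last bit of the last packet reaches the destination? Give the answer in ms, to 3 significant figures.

Per-hop transmission t_tx = L/R = 8000/78100000000 = 0.000102433 ms.
Per-hop propagation t_prop = 327000/200000000 = 1.635 ms.
Pipeline fill: first packet needs 3·t_tx to clear all hops; remaining 179 packets each add one t_tx.
Total = (3+180-1)·t_tx + 3·t_prop = 182·0.000102433 + 3·1.635 = 4.92 ms.

4.92 ms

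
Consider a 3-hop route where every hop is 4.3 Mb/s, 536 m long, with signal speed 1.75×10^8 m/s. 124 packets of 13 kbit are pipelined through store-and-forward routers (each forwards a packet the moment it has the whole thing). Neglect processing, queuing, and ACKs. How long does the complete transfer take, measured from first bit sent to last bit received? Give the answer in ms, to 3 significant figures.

Per-hop transmission t_tx = L/R = 13000/4300000 = 3.02326 ms.
Per-hop propagation t_prop = 536/175000000 = 0.00306286 ms.
Pipeline fill: first packet needs 3·t_tx to clear all hops; remaining 123 packets each add one t_tx.
Total = (3+124-1)·t_tx + 3·t_prop = 126·3.02326 + 3·0.00306286 = 381 ms.

381 ms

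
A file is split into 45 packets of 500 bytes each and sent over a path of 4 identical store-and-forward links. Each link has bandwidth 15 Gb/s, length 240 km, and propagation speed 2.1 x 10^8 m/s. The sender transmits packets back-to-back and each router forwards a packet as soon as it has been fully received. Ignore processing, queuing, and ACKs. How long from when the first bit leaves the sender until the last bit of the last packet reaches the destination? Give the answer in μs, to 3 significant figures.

4580 μs

Per-hop transmission t_tx = L/R = 4000/15000000000 = 0.266667 μs.
Per-hop propagation t_prop = 240000/210000000 = 1142.86 μs.
Pipeline fill: first packet needs 4·t_tx to clear all hops; remaining 44 packets each add one t_tx.
Total = (4+45-1)·t_tx + 4·t_prop = 48·0.266667 + 4·1142.86 = 4580 μs.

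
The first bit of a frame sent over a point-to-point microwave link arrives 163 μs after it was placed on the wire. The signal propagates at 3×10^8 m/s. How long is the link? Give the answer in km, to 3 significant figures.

48.9 km

d = s × t_prop = 300000000 × 0.000163 = 48.9 km.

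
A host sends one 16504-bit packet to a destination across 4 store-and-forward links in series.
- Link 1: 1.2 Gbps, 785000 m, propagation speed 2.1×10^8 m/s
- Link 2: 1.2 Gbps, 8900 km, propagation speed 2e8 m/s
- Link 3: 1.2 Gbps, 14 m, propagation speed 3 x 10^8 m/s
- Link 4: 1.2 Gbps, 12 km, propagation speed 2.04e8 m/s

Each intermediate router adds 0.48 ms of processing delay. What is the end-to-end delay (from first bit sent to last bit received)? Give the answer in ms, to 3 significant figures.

Transmission delay per hop = L/R = 16504/1200000000 = 0.0137533 ms; 4 hops → 0.0550133 ms.
Propagation delays (d/s per hop): 3.7381, 44.5, 4.66667e-05, 0.0588235 ms; sum = 48.297 ms.
Processing at 3 router(s): 3 × 0.48 ms = 1.44 ms.
End-to-end = 49.8 ms.

49.8 ms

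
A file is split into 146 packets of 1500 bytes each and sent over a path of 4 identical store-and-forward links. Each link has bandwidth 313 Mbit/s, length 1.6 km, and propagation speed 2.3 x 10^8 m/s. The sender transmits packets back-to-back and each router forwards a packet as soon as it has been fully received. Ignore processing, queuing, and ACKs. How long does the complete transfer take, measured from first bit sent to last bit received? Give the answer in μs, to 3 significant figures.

5740 μs

Per-hop transmission t_tx = L/R = 12000/313000000 = 38.3387 μs.
Per-hop propagation t_prop = 1600/2.3e+08 = 6.95652 μs.
Pipeline fill: first packet needs 4·t_tx to clear all hops; remaining 145 packets each add one t_tx.
Total = (4+146-1)·t_tx + 4·t_prop = 149·38.3387 + 4·6.95652 = 5740 μs.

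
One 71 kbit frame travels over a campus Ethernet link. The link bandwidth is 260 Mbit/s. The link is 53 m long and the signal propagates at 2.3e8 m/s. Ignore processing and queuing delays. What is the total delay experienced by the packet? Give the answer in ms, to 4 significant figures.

0.2733 ms

L = 71000 bits.
Transmission delay = L/R = 71000 / 260000000 = 0.273077 ms.
Propagation delay = d/s = 53 m / 2.3e+08 m/s = 0.000230435 ms.
Total = 0.2733 ms.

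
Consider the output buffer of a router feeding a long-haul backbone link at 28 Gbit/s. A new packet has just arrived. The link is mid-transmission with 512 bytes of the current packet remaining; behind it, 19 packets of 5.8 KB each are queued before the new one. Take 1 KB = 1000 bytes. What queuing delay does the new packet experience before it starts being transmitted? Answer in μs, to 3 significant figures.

31.6 μs

Each queued packet: L/R = 46400/28000000000 = 1.65714 μs.
19 queued → 31.4857 μs.
Plus remaining 4096 bits of current packet: 0.146286 μs.
Queuing delay = 31.6 μs.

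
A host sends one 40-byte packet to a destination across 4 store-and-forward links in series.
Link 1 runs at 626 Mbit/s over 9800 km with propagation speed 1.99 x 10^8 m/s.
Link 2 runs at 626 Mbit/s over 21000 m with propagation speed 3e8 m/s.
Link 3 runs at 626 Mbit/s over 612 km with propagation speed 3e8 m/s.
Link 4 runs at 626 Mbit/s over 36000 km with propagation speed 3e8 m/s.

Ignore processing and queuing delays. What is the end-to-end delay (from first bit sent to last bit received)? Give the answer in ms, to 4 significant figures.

171.4 ms

L = 40 × 8 = 320 bits.
Transmission delay per hop = L/R = 320/626000000 = 0.000511182 ms; 4 hops → 0.00204473 ms.
Propagation delays (d/s per hop): 49.2462, 0.07, 2.04, 120 ms; sum = 171.356 ms.
End-to-end = 171.4 ms.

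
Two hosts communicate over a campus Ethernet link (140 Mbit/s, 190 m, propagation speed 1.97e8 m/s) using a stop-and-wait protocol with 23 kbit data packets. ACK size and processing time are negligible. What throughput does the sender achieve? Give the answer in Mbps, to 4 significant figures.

t_tx = L/R = 23000/140000000 = 0.000164286 s.
t_prop = 190/197000000 = 9.64467e-07 s; RTT = 1.92893e-06 s.
Cycle = t_tx + RTT = 0.000166215 s.
Throughput = L / cycle = 23000 / 0.000166215 = 138.4 Mbps.

138.4 Mbps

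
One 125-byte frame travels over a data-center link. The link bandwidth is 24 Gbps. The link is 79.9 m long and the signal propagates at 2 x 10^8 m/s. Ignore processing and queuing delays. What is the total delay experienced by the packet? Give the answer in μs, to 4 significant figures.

L = 125 × 8 = 1000 bits.
Transmission delay = L/R = 1000 / 24000000000 = 0.0416667 μs.
Propagation delay = d/s = 79.9 m / 200000000 m/s = 0.3995 μs.
Total = 0.4412 μs.

0.4412 μs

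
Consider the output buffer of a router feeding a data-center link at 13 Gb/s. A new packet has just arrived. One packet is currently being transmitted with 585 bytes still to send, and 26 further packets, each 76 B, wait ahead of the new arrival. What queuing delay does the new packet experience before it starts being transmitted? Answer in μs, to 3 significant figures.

Each queued packet: L/R = 608/13000000000 = 0.0467692 μs.
26 queued → 1.216 μs.
Plus remaining 4680 bits of current packet: 0.36 μs.
Queuing delay = 1.58 μs.

1.58 μs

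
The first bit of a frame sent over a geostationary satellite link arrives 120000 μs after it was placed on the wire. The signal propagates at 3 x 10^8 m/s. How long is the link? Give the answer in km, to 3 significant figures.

d = s × t_prop = 300000000 × 0.12 = 36000 km.

36000 km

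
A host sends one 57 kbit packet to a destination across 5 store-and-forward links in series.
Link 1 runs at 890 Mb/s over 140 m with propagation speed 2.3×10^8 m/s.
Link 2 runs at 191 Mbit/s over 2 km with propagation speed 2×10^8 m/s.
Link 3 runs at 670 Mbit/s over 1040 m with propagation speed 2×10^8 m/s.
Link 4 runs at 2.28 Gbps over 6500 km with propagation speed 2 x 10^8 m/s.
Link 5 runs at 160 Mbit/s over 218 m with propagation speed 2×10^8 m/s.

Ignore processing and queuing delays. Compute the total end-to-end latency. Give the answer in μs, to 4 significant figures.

L = 57000 bits.
Transmission delays (L/R per hop): 64.0449, 298.429, 85.0746, 25, 356.25 μs; sum = 828.799 μs.
Propagation delays (d/s per hop): 0.608696, 10, 5.2, 32500, 1.09 μs; sum = 32516.9 μs.
End-to-end = 33350 μs.

33350 μs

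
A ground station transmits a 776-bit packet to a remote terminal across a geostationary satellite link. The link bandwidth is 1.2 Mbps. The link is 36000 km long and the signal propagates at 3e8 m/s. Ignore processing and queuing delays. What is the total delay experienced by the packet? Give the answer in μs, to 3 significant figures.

Transmission delay = L/R = 776 / 1200000 = 646.667 μs.
Propagation delay = d/s = 36000000 m / 300000000 m/s = 120000 μs.
Total = 121000 μs.

121000 μs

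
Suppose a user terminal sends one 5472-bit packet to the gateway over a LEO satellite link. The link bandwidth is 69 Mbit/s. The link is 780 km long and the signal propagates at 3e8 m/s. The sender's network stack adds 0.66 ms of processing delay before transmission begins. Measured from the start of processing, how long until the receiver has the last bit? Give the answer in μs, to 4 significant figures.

3339 μs

Transmission delay = L/R = 5472 / 69000000 = 79.3043 μs.
Propagation delay = d/s = 780000 m / 300000000 m/s = 2600 μs.
Plus processing delay 0.66 ms = 660 μs.
Total = 3339 μs.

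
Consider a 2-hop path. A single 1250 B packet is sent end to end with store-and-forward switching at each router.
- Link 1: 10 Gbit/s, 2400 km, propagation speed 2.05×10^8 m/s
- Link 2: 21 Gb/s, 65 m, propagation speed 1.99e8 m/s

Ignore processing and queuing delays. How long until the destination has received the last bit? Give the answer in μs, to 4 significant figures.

L = 1250 × 8 = 10000 bits.
Transmission delays (L/R per hop): 1, 0.47619 μs; sum = 1.47619 μs.
Propagation delays (d/s per hop): 11707.3, 0.326633 μs; sum = 11707.6 μs.
End-to-end = 11710 μs.

11710 μs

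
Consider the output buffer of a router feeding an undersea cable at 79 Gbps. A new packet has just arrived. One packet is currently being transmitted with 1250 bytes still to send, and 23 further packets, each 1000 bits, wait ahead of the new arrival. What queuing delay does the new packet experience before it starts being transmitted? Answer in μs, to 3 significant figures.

Each queued packet: L/R = 1000/79000000000 = 0.0126582 μs.
23 queued → 0.291139 μs.
Plus remaining 10000 bits of current packet: 0.126582 μs.
Queuing delay = 0.418 μs.

0.418 μs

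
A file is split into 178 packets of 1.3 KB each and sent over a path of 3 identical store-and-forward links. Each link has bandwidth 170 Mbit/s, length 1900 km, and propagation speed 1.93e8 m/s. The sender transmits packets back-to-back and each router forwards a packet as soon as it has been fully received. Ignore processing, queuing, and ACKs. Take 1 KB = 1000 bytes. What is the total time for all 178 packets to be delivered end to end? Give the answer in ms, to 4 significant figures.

Per-hop transmission t_tx = L/R = 10400/170000000 = 0.0611765 ms.
Per-hop propagation t_prop = 1900000/193000000 = 9.84456 ms.
Pipeline fill: first packet needs 3·t_tx to clear all hops; remaining 177 packets each add one t_tx.
Total = (3+178-1)·t_tx + 3·t_prop = 180·0.0611765 + 3·9.84456 = 40.55 ms.

40.55 ms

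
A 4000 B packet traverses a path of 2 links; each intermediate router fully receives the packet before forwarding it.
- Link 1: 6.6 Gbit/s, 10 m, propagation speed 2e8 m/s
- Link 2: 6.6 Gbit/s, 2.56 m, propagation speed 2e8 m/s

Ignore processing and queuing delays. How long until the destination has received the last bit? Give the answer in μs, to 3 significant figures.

9.76 μs

L = 4000 × 8 = 32000 bits.
Transmission delay per hop = L/R = 32000/6600000000 = 4.84848 μs; 2 hops → 9.69697 μs.
Propagation delays (d/s per hop): 0.05, 0.0128 μs; sum = 0.0628 μs.
End-to-end = 9.76 μs.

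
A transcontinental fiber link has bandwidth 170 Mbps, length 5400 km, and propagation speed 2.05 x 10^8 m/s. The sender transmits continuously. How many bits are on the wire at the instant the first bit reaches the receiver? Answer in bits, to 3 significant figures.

4480000 bits

Propagation delay = 5400000 / 2.05e+08 = 0.0263415 s.
BDP = R × t_prop = 170000000 × 0.0263415 = 4478050 bits.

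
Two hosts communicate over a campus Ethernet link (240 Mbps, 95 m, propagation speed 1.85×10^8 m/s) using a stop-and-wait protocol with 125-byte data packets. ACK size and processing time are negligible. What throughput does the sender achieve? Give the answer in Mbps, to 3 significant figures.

t_tx = L/R = 1000/240000000 = 4.16667e-06 s.
t_prop = 95/185000000 = 5.13514e-07 s; RTT = 1.02703e-06 s.
Cycle = t_tx + RTT = 5.19369e-06 s.
Throughput = L / cycle = 1000 / 5.19369e-06 = 193 Mbps.

193 Mbps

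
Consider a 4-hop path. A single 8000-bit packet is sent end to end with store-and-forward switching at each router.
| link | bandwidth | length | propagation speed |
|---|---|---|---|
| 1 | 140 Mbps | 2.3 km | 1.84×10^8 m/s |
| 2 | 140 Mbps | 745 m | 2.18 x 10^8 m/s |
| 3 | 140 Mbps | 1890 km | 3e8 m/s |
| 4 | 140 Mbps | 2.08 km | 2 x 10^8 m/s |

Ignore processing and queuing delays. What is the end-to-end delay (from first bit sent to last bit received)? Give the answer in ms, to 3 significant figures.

Transmission delay per hop = L/R = 8000/140000000 = 0.0571429 ms; 4 hops → 0.228571 ms.
Propagation delays (d/s per hop): 0.0125, 0.00341743, 6.3, 0.0104 ms; sum = 6.32632 ms.
End-to-end = 6.55 ms.

6.55 ms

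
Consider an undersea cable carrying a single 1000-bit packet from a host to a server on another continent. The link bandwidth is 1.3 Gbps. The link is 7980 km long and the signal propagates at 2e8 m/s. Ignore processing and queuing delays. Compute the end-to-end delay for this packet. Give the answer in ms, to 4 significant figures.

39.90 ms

Transmission delay = L/R = 1000 / 1300000000 = 0.000769231 ms.
Propagation delay = d/s = 7980000 m / 200000000 m/s = 39.9 ms.
Total = 39.90 ms.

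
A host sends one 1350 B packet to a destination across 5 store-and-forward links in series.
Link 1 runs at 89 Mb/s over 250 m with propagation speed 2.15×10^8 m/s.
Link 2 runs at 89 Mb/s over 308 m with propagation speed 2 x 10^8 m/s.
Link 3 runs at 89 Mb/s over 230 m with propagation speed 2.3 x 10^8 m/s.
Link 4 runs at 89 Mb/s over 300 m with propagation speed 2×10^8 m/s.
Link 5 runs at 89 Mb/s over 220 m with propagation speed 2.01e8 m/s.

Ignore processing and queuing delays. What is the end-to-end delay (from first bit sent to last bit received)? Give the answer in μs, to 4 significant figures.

L = 1350 × 8 = 10800 bits.
Transmission delay per hop = L/R = 10800/89000000 = 121.348 μs; 5 hops → 606.742 μs.
Propagation delays (d/s per hop): 1.16279, 1.54, 1, 1.5, 1.09453 μs; sum = 6.29732 μs.
End-to-end = 613.0 μs.

613.0 μs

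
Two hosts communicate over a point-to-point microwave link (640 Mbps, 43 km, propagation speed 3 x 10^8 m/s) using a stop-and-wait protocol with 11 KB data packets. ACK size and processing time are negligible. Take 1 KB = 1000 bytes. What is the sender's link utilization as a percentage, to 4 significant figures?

32.42 %

t_tx = L/R = 88000/640000000 = 0.0001375 s.
t_prop = 43000/300000000 = 0.000143333 s; RTT = 0.000286667 s.
Cycle = t_tx + RTT = 0.000424167 s.
Utilization = t_tx / cycle = 0.0001375/0.000424167 = 32.42 %.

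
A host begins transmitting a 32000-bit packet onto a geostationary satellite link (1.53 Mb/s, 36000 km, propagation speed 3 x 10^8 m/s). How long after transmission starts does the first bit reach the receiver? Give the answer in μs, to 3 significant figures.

First bit experiences only propagation delay: d/s = 36000000/300000000 = 120000 μs.

120000 μs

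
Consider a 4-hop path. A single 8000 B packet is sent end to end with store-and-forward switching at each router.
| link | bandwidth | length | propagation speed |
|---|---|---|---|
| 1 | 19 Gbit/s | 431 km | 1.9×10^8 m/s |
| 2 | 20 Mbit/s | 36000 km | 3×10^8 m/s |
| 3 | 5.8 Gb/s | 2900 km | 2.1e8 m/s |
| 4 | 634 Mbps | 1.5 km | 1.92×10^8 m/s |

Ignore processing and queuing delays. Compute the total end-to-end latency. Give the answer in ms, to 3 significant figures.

139 ms

L = 8000 × 8 = 64000 bits.
Transmission delays (L/R per hop): 0.00336842, 3.2, 0.0110345, 0.100946 ms; sum = 3.31535 ms.
Propagation delays (d/s per hop): 2.26842, 120, 13.8095, 0.0078125 ms; sum = 136.086 ms.
End-to-end = 139 ms.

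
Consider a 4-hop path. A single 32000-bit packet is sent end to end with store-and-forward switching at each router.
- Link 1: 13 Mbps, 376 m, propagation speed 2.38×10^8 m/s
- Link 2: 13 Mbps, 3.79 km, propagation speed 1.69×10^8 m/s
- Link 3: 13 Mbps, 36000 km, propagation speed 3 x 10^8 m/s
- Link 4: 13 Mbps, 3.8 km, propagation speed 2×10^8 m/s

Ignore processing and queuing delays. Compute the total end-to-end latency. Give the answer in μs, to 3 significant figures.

130000 μs

Transmission delay per hop = L/R = 32000/13000000 = 2461.54 μs; 4 hops → 9846.15 μs.
Propagation delays (d/s per hop): 1.57983, 22.426, 120000, 19 μs; sum = 120043 μs.
End-to-end = 130000 μs.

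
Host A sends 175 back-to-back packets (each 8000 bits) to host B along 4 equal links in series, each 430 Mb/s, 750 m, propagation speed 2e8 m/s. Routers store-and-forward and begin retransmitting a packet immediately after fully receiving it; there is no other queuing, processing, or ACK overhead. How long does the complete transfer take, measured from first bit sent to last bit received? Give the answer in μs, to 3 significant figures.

3330 μs

Per-hop transmission t_tx = L/R = 8000/430000000 = 18.6047 μs.
Per-hop propagation t_prop = 750/200000000 = 3.75 μs.
Pipeline fill: first packet needs 4·t_tx to clear all hops; remaining 174 packets each add one t_tx.
Total = (4+175-1)·t_tx + 4·t_prop = 178·18.6047 + 4·3.75 = 3330 μs.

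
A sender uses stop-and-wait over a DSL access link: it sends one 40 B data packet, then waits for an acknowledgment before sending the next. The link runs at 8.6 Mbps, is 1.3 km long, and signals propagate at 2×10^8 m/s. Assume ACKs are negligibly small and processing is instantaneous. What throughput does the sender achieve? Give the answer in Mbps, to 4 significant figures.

6.373 Mbps

t_tx = L/R = 320/8600000 = 3.72093e-05 s.
t_prop = 1300/200000000 = 6.5e-06 s; RTT = 1.3e-05 s.
Cycle = t_tx + RTT = 5.02093e-05 s.
Throughput = L / cycle = 320 / 5.02093e-05 = 6.373 Mbps.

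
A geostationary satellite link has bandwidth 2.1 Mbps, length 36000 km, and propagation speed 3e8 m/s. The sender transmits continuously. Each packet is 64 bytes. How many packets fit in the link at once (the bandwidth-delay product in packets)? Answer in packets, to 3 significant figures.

492 packets

Propagation delay = 36000000 / 300000000 = 0.12 s.
BDP = R × t_prop = 2100000 × 0.12 = 252000 bits.
In packets of 512 bits: 492 packets.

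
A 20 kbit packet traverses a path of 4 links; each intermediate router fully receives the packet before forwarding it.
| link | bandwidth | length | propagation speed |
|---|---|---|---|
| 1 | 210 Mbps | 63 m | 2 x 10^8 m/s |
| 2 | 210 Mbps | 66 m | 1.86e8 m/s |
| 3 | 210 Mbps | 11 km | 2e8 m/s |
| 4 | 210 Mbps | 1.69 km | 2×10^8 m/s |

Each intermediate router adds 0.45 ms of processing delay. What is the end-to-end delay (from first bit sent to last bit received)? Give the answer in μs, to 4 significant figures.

1795 μs

L = 20000 bits.
Transmission delay per hop = L/R = 20000/210000000 = 95.2381 μs; 4 hops → 380.952 μs.
Propagation delays (d/s per hop): 0.315, 0.354839, 55, 8.45 μs; sum = 64.1198 μs.
Processing at 3 router(s): 3 × 0.45 ms = 1350 μs.
End-to-end = 1795 μs.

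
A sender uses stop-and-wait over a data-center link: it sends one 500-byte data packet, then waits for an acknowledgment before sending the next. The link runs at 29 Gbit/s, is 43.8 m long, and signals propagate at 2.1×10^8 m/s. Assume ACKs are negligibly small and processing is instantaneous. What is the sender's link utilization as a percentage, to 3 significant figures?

t_tx = L/R = 4000/29000000000 = 1.37931e-07 s.
t_prop = 43.8/210000000 = 2.08571e-07 s; RTT = 4.17143e-07 s.
Cycle = t_tx + RTT = 5.55074e-07 s.
Utilization = t_tx / cycle = 1.37931e-07/5.55074e-07 = 24.8 %.

24.8 %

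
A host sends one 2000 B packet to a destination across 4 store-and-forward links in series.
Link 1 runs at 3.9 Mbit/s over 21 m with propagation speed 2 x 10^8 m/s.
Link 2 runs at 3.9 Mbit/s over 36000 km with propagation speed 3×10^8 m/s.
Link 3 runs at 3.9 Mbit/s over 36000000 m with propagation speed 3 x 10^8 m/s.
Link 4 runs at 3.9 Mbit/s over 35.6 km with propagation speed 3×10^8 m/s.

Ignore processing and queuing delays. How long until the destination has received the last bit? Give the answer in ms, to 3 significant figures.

257 ms

L = 2000 × 8 = 16000 bits.
Transmission delay per hop = L/R = 16000/3900000 = 4.10256 ms; 4 hops → 16.4103 ms.
Propagation delays (d/s per hop): 0.000105, 120, 120, 0.118667 ms; sum = 240.119 ms.
End-to-end = 257 ms.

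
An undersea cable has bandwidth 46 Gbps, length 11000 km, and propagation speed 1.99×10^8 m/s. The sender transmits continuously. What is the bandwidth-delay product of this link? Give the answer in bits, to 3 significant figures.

Propagation delay = 11000000 / 199000000 = 0.0552764 s.
BDP = R × t_prop = 46000000000 × 0.0552764 = 2542710000 bits.

2540000000 bits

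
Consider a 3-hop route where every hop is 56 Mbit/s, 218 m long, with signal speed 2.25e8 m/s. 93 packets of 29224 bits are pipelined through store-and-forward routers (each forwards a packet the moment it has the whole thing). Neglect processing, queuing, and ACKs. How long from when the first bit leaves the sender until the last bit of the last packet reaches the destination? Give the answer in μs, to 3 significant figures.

49600 μs

Per-hop transmission t_tx = L/R = 29224/56000000 = 521.857 μs.
Per-hop propagation t_prop = 218/225000000 = 0.968889 μs.
Pipeline fill: first packet needs 3·t_tx to clear all hops; remaining 92 packets each add one t_tx.
Total = (3+93-1)·t_tx + 3·t_prop = 95·521.857 + 3·0.968889 = 49600 μs.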